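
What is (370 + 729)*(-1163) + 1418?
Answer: -1276719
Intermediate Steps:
(370 + 729)*(-1163) + 1418 = 1099*(-1163) + 1418 = -1278137 + 1418 = -1276719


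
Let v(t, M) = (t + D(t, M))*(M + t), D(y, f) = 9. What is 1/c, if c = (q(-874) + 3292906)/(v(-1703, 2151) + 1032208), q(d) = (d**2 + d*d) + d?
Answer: 34162/602473 ≈ 0.056703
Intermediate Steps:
q(d) = d + 2*d**2 (q(d) = (d**2 + d**2) + d = 2*d**2 + d = d + 2*d**2)
v(t, M) = (9 + t)*(M + t) (v(t, M) = (t + 9)*(M + t) = (9 + t)*(M + t))
c = 602473/34162 (c = (-874*(1 + 2*(-874)) + 3292906)/(((-1703)**2 + 9*2151 + 9*(-1703) + 2151*(-1703)) + 1032208) = (-874*(1 - 1748) + 3292906)/((2900209 + 19359 - 15327 - 3663153) + 1032208) = (-874*(-1747) + 3292906)/(-758912 + 1032208) = (1526878 + 3292906)/273296 = 4819784*(1/273296) = 602473/34162 ≈ 17.636)
1/c = 1/(602473/34162) = 34162/602473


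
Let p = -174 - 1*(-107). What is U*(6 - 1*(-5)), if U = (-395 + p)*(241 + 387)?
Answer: -3191496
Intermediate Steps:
p = -67 (p = -174 + 107 = -67)
U = -290136 (U = (-395 - 67)*(241 + 387) = -462*628 = -290136)
U*(6 - 1*(-5)) = -290136*(6 - 1*(-5)) = -290136*(6 + 5) = -290136*11 = -3191496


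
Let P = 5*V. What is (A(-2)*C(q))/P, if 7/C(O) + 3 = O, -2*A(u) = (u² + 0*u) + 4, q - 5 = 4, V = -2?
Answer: 7/15 ≈ 0.46667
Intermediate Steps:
P = -10 (P = 5*(-2) = -10)
q = 9 (q = 5 + 4 = 9)
A(u) = -2 - u²/2 (A(u) = -((u² + 0*u) + 4)/2 = -((u² + 0) + 4)/2 = -(u² + 4)/2 = -(4 + u²)/2 = -2 - u²/2)
C(O) = 7/(-3 + O)
(A(-2)*C(q))/P = ((-2 - ½*(-2)²)*(7/(-3 + 9)))/(-10) = ((-2 - ½*4)*(7/6))*(-⅒) = ((-2 - 2)*(7*(⅙)))*(-⅒) = -4*7/6*(-⅒) = -14/3*(-⅒) = 7/15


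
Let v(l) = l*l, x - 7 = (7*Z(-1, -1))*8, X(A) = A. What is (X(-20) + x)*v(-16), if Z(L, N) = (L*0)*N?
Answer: -3328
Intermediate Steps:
Z(L, N) = 0 (Z(L, N) = 0*N = 0)
x = 7 (x = 7 + (7*0)*8 = 7 + 0*8 = 7 + 0 = 7)
v(l) = l**2
(X(-20) + x)*v(-16) = (-20 + 7)*(-16)**2 = -13*256 = -3328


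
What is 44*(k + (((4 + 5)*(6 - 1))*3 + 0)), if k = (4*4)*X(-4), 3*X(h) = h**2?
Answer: 29084/3 ≈ 9694.7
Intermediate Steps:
X(h) = h**2/3
k = 256/3 (k = (4*4)*((1/3)*(-4)**2) = 16*((1/3)*16) = 16*(16/3) = 256/3 ≈ 85.333)
44*(k + (((4 + 5)*(6 - 1))*3 + 0)) = 44*(256/3 + (((4 + 5)*(6 - 1))*3 + 0)) = 44*(256/3 + ((9*5)*3 + 0)) = 44*(256/3 + (45*3 + 0)) = 44*(256/3 + (135 + 0)) = 44*(256/3 + 135) = 44*(661/3) = 29084/3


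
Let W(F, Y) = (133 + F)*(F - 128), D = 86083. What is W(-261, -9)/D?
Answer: 49792/86083 ≈ 0.57842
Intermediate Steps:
W(F, Y) = (-128 + F)*(133 + F) (W(F, Y) = (133 + F)*(-128 + F) = (-128 + F)*(133 + F))
W(-261, -9)/D = (-17024 + (-261)² + 5*(-261))/86083 = (-17024 + 68121 - 1305)*(1/86083) = 49792*(1/86083) = 49792/86083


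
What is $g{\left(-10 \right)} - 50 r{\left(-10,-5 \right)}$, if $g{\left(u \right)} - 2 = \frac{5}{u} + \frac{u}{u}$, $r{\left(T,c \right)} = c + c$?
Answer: $\frac{1005}{2} \approx 502.5$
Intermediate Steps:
$r{\left(T,c \right)} = 2 c$
$g{\left(u \right)} = 3 + \frac{5}{u}$ ($g{\left(u \right)} = 2 + \left(\frac{5}{u} + \frac{u}{u}\right) = 2 + \left(\frac{5}{u} + 1\right) = 2 + \left(1 + \frac{5}{u}\right) = 3 + \frac{5}{u}$)
$g{\left(-10 \right)} - 50 r{\left(-10,-5 \right)} = \left(3 + \frac{5}{-10}\right) - 50 \cdot 2 \left(-5\right) = \left(3 + 5 \left(- \frac{1}{10}\right)\right) - -500 = \left(3 - \frac{1}{2}\right) + 500 = \frac{5}{2} + 500 = \frac{1005}{2}$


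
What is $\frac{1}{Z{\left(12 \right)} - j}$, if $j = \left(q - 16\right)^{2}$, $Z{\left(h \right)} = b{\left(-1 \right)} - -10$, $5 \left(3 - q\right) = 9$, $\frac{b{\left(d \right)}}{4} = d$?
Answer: $- \frac{25}{5326} \approx -0.004694$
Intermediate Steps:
$b{\left(d \right)} = 4 d$
$q = \frac{6}{5}$ ($q = 3 - \frac{9}{5} = \frac{6}{5} \approx 1.2$)
$Z{\left(h \right)} = 6$ ($Z{\left(h \right)} = 4 \left(-1\right) - -10 = -4 + 10 = 6$)
$j = \frac{5476}{25}$ ($j = \left(\frac{6}{5} - 16\right)^{2} = \left(- \frac{74}{5}\right)^{2} = \frac{5476}{25} \approx 219.04$)
$\frac{1}{Z{\left(12 \right)} - j} = \frac{1}{6 - \frac{5476}{25}} = \frac{1}{- \frac{5326}{25}} = - \frac{25}{5326}$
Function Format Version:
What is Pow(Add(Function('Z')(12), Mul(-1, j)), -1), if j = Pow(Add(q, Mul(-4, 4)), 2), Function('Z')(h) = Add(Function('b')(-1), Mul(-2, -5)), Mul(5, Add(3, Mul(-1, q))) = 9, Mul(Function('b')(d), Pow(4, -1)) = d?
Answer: Rational(-25, 5326) ≈ -0.0046940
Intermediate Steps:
Function('b')(d) = Mul(4, d)
q = Rational(6, 5) (q = Add(3, Mul(Rational(-1, 5), 9)) = Add(3, Rational(-9, 5)) = Rational(6, 5) ≈ 1.2000)
Function('Z')(h) = 6 (Function('Z')(h) = Add(Mul(4, -1), Mul(-2, -5)) = Add(-4, 10) = 6)
j = Rational(5476, 25) (j = Pow(Add(Rational(6, 5), Mul(-4, 4)), 2) = Pow(Add(Rational(6, 5), -16), 2) = Pow(Rational(-74, 5), 2) = Rational(5476, 25) ≈ 219.04)
Pow(Add(Function('Z')(12), Mul(-1, j)), -1) = Pow(Add(6, Mul(-1, Rational(5476, 25))), -1) = Pow(Add(6, Rational(-5476, 25)), -1) = Pow(Rational(-5326, 25), -1) = Rational(-25, 5326)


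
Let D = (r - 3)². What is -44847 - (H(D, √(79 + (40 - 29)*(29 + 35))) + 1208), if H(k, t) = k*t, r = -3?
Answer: -46055 - 108*√87 ≈ -47062.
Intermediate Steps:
D = 36 (D = (-3 - 3)² = (-6)² = 36)
-44847 - (H(D, √(79 + (40 - 29)*(29 + 35))) + 1208) = -44847 - (36*√(79 + (40 - 29)*(29 + 35)) + 1208) = -44847 - (36*√(79 + 11*64) + 1208) = -44847 - (36*√(79 + 704) + 1208) = -44847 - (36*√783 + 1208) = -44847 - (36*(3*√87) + 1208) = -44847 - (108*√87 + 1208) = -44847 - (1208 + 108*√87) = -44847 + (-1208 - 108*√87) = -46055 - 108*√87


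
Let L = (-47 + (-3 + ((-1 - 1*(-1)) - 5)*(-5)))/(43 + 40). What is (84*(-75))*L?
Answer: 157500/83 ≈ 1897.6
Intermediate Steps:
L = -25/83 (L = (-47 + (-3 + ((-1 + 1) - 5)*(-5)))/83 = (-47 + (-3 + (0 - 5)*(-5)))*(1/83) = (-47 + (-3 - 5*(-5)))*(1/83) = (-47 + (-3 + 25))*(1/83) = (-47 + 22)*(1/83) = -25*1/83 = -25/83 ≈ -0.30120)
(84*(-75))*L = (84*(-75))*(-25/83) = -6300*(-25/83) = 157500/83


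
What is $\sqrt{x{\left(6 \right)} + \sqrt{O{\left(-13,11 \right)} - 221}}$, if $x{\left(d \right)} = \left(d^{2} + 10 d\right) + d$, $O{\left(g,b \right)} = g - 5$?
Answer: $\sqrt{102 + i \sqrt{239}} \approx 10.128 + 0.76319 i$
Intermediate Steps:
$O{\left(g,b \right)} = -5 + g$
$x{\left(d \right)} = d^{2} + 11 d$
$\sqrt{x{\left(6 \right)} + \sqrt{O{\left(-13,11 \right)} - 221}} = \sqrt{6 \left(11 + 6\right) + \sqrt{\left(-5 - 13\right) - 221}} = \sqrt{6 \cdot 17 + \sqrt{-18 - 221}} = \sqrt{102 + \sqrt{-239}} = \sqrt{102 + i \sqrt{239}}$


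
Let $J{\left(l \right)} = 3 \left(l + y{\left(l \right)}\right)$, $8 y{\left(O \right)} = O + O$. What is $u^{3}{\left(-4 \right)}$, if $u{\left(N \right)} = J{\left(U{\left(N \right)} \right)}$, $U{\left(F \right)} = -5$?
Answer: $- \frac{421875}{64} \approx -6591.8$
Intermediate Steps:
$y{\left(O \right)} = \frac{O}{4}$ ($y{\left(O \right)} = \frac{O + O}{8} = \frac{2 O}{8} = \frac{O}{4}$)
$J{\left(l \right)} = \frac{15 l}{4}$ ($J{\left(l \right)} = 3 \left(l + \frac{l}{4}\right) = 3 \frac{5 l}{4} = \frac{15 l}{4}$)
$u{\left(N \right)} = - \frac{75}{4}$ ($u{\left(N \right)} = \frac{15}{4} \left(-5\right) = - \frac{75}{4}$)
$u^{3}{\left(-4 \right)} = \left(- \frac{75}{4}\right)^{3} = - \frac{421875}{64}$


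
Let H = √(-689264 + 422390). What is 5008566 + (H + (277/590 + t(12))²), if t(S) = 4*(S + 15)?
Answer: 1747577440609/348100 + I*√266874 ≈ 5.0203e+6 + 516.6*I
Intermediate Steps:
H = I*√266874 (H = √(-266874) = I*√266874 ≈ 516.6*I)
t(S) = 60 + 4*S (t(S) = 4*(15 + S) = 60 + 4*S)
5008566 + (H + (277/590 + t(12))²) = 5008566 + (I*√266874 + (277/590 + (60 + 4*12))²) = 5008566 + (I*√266874 + (277*(1/590) + (60 + 48))²) = 5008566 + (I*√266874 + (277/590 + 108)²) = 5008566 + (I*√266874 + (63997/590)²) = 5008566 + (I*√266874 + 4095616009/348100) = 5008566 + (4095616009/348100 + I*√266874) = 1747577440609/348100 + I*√266874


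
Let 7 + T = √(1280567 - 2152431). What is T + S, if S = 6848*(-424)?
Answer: -2903559 + 2*I*√217966 ≈ -2.9036e+6 + 933.74*I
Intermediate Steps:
T = -7 + 2*I*√217966 (T = -7 + √(1280567 - 2152431) = -7 + √(-871864) = -7 + 2*I*√217966 ≈ -7.0 + 933.74*I)
S = -2903552
T + S = (-7 + 2*I*√217966) - 2903552 = -2903559 + 2*I*√217966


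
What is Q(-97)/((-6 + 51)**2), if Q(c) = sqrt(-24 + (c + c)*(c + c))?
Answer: 2*sqrt(9403)/2025 ≈ 0.095772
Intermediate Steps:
Q(c) = sqrt(-24 + 4*c**2) (Q(c) = sqrt(-24 + (2*c)*(2*c)) = sqrt(-24 + 4*c**2))
Q(-97)/((-6 + 51)**2) = (2*sqrt(-6 + (-97)**2))/((-6 + 51)**2) = (2*sqrt(-6 + 9409))/(45**2) = (2*sqrt(9403))/2025 = (2*sqrt(9403))*(1/2025) = 2*sqrt(9403)/2025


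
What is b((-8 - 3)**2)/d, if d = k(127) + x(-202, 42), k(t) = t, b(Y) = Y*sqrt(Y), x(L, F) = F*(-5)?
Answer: -1331/83 ≈ -16.036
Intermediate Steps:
x(L, F) = -5*F
b(Y) = Y**(3/2)
d = -83 (d = 127 - 5*42 = 127 - 210 = -83)
b((-8 - 3)**2)/d = ((-8 - 3)**2)**(3/2)/(-83) = ((-11)**2)**(3/2)*(-1/83) = 121**(3/2)*(-1/83) = 1331*(-1/83) = -1331/83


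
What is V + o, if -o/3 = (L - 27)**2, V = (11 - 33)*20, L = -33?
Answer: -11240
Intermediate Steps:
V = -440 (V = -22*20 = -440)
o = -10800 (o = -3*(-33 - 27)**2 = -3*(-60)**2 = -3*3600 = -10800)
V + o = -440 - 10800 = -11240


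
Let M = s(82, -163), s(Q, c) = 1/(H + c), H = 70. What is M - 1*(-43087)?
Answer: 4007090/93 ≈ 43087.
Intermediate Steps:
s(Q, c) = 1/(70 + c)
M = -1/93 (M = 1/(70 - 163) = 1/(-93) = -1/93 ≈ -0.010753)
M - 1*(-43087) = -1/93 - 1*(-43087) = -1/93 + 43087 = 4007090/93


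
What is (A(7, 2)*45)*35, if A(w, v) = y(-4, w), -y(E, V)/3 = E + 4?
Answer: 0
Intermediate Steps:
y(E, V) = -12 - 3*E (y(E, V) = -3*(E + 4) = -3*(4 + E) = -12 - 3*E)
A(w, v) = 0 (A(w, v) = -12 - 3*(-4) = -12 + 12 = 0)
(A(7, 2)*45)*35 = (0*45)*35 = 0*35 = 0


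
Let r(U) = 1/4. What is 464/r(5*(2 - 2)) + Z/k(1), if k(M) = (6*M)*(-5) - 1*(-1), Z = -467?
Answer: 54291/29 ≈ 1872.1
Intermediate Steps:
k(M) = 1 - 30*M (k(M) = -30*M + 1 = 1 - 30*M)
r(U) = ¼
464/r(5*(2 - 2)) + Z/k(1) = 464/(¼) - 467/(1 - 30*1) = 464*4 - 467/(1 - 30) = 1856 - 467/(-29) = 1856 - 467*(-1/29) = 1856 + 467/29 = 54291/29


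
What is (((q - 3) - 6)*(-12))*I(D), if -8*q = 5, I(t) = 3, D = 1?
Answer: 693/2 ≈ 346.50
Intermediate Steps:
q = -5/8 (q = -1/8*5 = -5/8 ≈ -0.62500)
(((q - 3) - 6)*(-12))*I(D) = (((-5/8 - 3) - 6)*(-12))*3 = ((-29/8 - 6)*(-12))*3 = -77/8*(-12)*3 = (231/2)*3 = 693/2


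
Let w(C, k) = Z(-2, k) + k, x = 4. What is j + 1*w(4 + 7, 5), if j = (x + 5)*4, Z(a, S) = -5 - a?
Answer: 38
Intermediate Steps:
j = 36 (j = (4 + 5)*4 = 9*4 = 36)
w(C, k) = -3 + k (w(C, k) = (-5 - 1*(-2)) + k = (-5 + 2) + k = -3 + k)
j + 1*w(4 + 7, 5) = 36 + 1*(-3 + 5) = 36 + 1*2 = 36 + 2 = 38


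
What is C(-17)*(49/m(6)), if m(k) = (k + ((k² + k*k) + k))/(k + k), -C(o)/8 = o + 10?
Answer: 392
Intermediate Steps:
C(o) = -80 - 8*o (C(o) = -8*(o + 10) = -8*(10 + o) = -80 - 8*o)
m(k) = (2*k + 2*k²)/(2*k) (m(k) = (k + ((k² + k²) + k))/((2*k)) = (k + (2*k² + k))*(1/(2*k)) = (k + (k + 2*k²))*(1/(2*k)) = (2*k + 2*k²)*(1/(2*k)) = (2*k + 2*k²)/(2*k))
C(-17)*(49/m(6)) = (-80 - 8*(-17))*(49/(1 + 6)) = (-80 + 136)*(49/7) = 56*(49*(⅐)) = 56*7 = 392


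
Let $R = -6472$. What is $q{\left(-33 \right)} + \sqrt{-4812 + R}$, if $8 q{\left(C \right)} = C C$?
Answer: $\frac{1089}{8} + 2 i \sqrt{2821} \approx 136.13 + 106.23 i$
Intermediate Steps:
$q{\left(C \right)} = \frac{C^{2}}{8}$ ($q{\left(C \right)} = \frac{C C}{8} = \frac{C^{2}}{8}$)
$q{\left(-33 \right)} + \sqrt{-4812 + R} = \frac{\left(-33\right)^{2}}{8} + \sqrt{-4812 - 6472} = \frac{1}{8} \cdot 1089 + \sqrt{-11284} = \frac{1089}{8} + 2 i \sqrt{2821}$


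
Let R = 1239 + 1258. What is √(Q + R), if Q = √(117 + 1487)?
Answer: √(2497 + 2*√401) ≈ 50.369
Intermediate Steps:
Q = 2*√401 (Q = √1604 = 2*√401 ≈ 40.050)
R = 2497
√(Q + R) = √(2*√401 + 2497) = √(2497 + 2*√401)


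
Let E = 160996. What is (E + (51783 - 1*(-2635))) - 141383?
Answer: 74031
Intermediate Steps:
(E + (51783 - 1*(-2635))) - 141383 = (160996 + (51783 - 1*(-2635))) - 141383 = (160996 + (51783 + 2635)) - 141383 = (160996 + 54418) - 141383 = 215414 - 141383 = 74031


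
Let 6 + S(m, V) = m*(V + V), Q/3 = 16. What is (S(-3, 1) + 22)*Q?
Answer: 480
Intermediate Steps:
Q = 48 (Q = 3*16 = 48)
S(m, V) = -6 + 2*V*m (S(m, V) = -6 + m*(V + V) = -6 + m*(2*V) = -6 + 2*V*m)
(S(-3, 1) + 22)*Q = ((-6 + 2*1*(-3)) + 22)*48 = ((-6 - 6) + 22)*48 = (-12 + 22)*48 = 10*48 = 480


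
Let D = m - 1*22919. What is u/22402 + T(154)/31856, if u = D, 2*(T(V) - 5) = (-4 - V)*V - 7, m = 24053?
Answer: -236384425/713638112 ≈ -0.33124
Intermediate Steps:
T(V) = 3/2 + V*(-4 - V)/2 (T(V) = 5 + ((-4 - V)*V - 7)/2 = 5 + (V*(-4 - V) - 7)/2 = 5 + (-7 + V*(-4 - V))/2 = 5 + (-7/2 + V*(-4 - V)/2) = 3/2 + V*(-4 - V)/2)
D = 1134 (D = 24053 - 1*22919 = 24053 - 22919 = 1134)
u = 1134
u/22402 + T(154)/31856 = 1134/22402 + (3/2 - 2*154 - ½*154²)/31856 = 1134*(1/22402) + (3/2 - 308 - ½*23716)*(1/31856) = 567/11201 + (3/2 - 308 - 11858)*(1/31856) = 567/11201 - 24329/2*1/31856 = 567/11201 - 24329/63712 = -236384425/713638112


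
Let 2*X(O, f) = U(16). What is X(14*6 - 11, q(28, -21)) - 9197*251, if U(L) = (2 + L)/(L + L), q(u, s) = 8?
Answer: -73870295/32 ≈ -2.3084e+6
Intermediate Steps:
U(L) = (2 + L)/(2*L) (U(L) = (2 + L)/((2*L)) = (2 + L)*(1/(2*L)) = (2 + L)/(2*L))
X(O, f) = 9/32 (X(O, f) = ((½)*(2 + 16)/16)/2 = ((½)*(1/16)*18)/2 = (½)*(9/16) = 9/32)
X(14*6 - 11, q(28, -21)) - 9197*251 = 9/32 - 9197*251 = 9/32 - 2308447 = -73870295/32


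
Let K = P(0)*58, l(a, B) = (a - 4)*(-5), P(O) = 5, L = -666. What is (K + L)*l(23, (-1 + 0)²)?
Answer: 35720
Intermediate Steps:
l(a, B) = 20 - 5*a (l(a, B) = (-4 + a)*(-5) = 20 - 5*a)
K = 290 (K = 5*58 = 290)
(K + L)*l(23, (-1 + 0)²) = (290 - 666)*(20 - 5*23) = -376*(20 - 115) = -376*(-95) = 35720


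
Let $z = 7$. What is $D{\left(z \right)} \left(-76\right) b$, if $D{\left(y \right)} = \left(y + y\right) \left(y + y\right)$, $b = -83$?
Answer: $1236368$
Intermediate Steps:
$D{\left(y \right)} = 4 y^{2}$ ($D{\left(y \right)} = 2 y 2 y = 4 y^{2}$)
$D{\left(z \right)} \left(-76\right) b = 4 \cdot 7^{2} \left(-76\right) \left(-83\right) = 4 \cdot 49 \left(-76\right) \left(-83\right) = 196 \left(-76\right) \left(-83\right) = \left(-14896\right) \left(-83\right) = 1236368$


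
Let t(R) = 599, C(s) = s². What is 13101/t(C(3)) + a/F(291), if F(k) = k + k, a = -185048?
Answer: -51609485/174309 ≈ -296.08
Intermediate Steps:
F(k) = 2*k
13101/t(C(3)) + a/F(291) = 13101/599 - 185048/(2*291) = 13101*(1/599) - 185048/582 = 13101/599 - 185048*1/582 = 13101/599 - 92524/291 = -51609485/174309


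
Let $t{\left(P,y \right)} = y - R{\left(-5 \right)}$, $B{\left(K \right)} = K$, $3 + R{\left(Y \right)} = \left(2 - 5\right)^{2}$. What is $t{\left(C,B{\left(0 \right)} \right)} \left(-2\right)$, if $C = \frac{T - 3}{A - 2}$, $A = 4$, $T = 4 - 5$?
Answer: $12$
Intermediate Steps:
$T = -1$
$R{\left(Y \right)} = 6$ ($R{\left(Y \right)} = -3 + \left(2 - 5\right)^{2} = -3 + \left(-3\right)^{2} = -3 + 9 = 6$)
$C = -2$ ($C = \frac{-1 - 3}{4 - 2} = - \frac{4}{2} = \left(-4\right) \frac{1}{2} = -2$)
$t{\left(P,y \right)} = -6 + y$ ($t{\left(P,y \right)} = y - 6 = -6 + y$)
$t{\left(C,B{\left(0 \right)} \right)} \left(-2\right) = \left(-6 + 0\right) \left(-2\right) = \left(-6\right) \left(-2\right) = 12$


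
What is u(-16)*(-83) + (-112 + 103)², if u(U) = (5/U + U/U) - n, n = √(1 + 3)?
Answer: 3039/16 ≈ 189.94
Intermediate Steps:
n = 2 (n = √4 = 2)
u(U) = -1 + 5/U (u(U) = (5/U + U/U) - 1*2 = (5/U + 1) - 2 = (1 + 5/U) - 2 = -1 + 5/U)
u(-16)*(-83) + (-112 + 103)² = ((5 - 1*(-16))/(-16))*(-83) + (-112 + 103)² = -(5 + 16)/16*(-83) + (-9)² = -1/16*21*(-83) + 81 = -21/16*(-83) + 81 = 1743/16 + 81 = 3039/16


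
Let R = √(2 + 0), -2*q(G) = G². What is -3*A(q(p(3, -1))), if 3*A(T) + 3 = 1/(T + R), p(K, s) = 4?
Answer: 97/31 + √2/62 ≈ 3.1518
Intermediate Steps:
q(G) = -G²/2
R = √2 ≈ 1.4142
A(T) = -1 + 1/(3*(T + √2))
-3*A(q(p(3, -1))) = -3*(⅓ - (-1)*4²/2 - √2)/(-½*4² + √2) = -3*(⅓ - (-1)*16/2 - √2)/(-½*16 + √2) = -3*(⅓ - 1*(-8) - √2)/(-8 + √2) = -3*(⅓ + 8 - √2)/(-8 + √2) = -3*(25/3 - √2)/(-8 + √2)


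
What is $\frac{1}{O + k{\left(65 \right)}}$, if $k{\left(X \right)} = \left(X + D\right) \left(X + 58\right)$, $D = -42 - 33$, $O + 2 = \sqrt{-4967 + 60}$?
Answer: $- \frac{176}{217533} - \frac{i \sqrt{4907}}{1522731} \approx -0.00080907 - 4.6003 \cdot 10^{-5} i$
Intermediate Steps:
$O = -2 + i \sqrt{4907}$ ($O = -2 + \sqrt{-4967 + 60} = -2 + \sqrt{-4907} = -2 + i \sqrt{4907} \approx -2.0 + 70.05 i$)
$D = -75$ ($D = -42 - 33 = -75$)
$k{\left(X \right)} = \left(-75 + X\right) \left(58 + X\right)$ ($k{\left(X \right)} = \left(X - 75\right) \left(X + 58\right) = \left(-75 + X\right) \left(58 + X\right)$)
$\frac{1}{O + k{\left(65 \right)}} = \frac{1}{\left(-2 + i \sqrt{4907}\right) - \left(5455 - 4225\right)} = \frac{1}{\left(-2 + i \sqrt{4907}\right) - 1230} = \frac{1}{-1232 + i \sqrt{4907}}$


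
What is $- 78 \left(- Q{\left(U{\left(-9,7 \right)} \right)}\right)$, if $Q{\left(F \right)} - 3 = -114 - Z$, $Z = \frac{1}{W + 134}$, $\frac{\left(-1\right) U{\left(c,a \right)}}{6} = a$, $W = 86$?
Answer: $- \frac{952419}{110} \approx -8658.4$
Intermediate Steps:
$U{\left(c,a \right)} = - 6 a$
$Z = \frac{1}{220}$ ($Z = \frac{1}{86 + 134} = \frac{1}{220} \approx 0.0045455$)
$Q{\left(F \right)} = - \frac{24421}{220}$ ($Q{\left(F \right)} = 3 - \frac{25081}{220} = - \frac{24421}{220}$)
$- 78 \left(- Q{\left(U{\left(-9,7 \right)} \right)}\right) = - 78 \left(\left(-1\right) \left(- \frac{24421}{220}\right)\right) = \left(-78\right) \frac{24421}{220} = - \frac{952419}{110}$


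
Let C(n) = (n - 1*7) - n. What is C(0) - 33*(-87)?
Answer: 2864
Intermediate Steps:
C(n) = -7 (C(n) = (n - 7) - n = (-7 + n) - n = -7)
C(0) - 33*(-87) = -7 - 33*(-87) = -7 + 2871 = 2864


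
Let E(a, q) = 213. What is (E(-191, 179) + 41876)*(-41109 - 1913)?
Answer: -1810752958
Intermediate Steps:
(E(-191, 179) + 41876)*(-41109 - 1913) = (213 + 41876)*(-41109 - 1913) = 42089*(-43022) = -1810752958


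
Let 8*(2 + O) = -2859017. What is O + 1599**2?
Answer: 17595375/8 ≈ 2.1994e+6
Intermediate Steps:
O = -2859033/8 (O = -2 + (1/8)*(-2859017) = -2 - 2859017/8 = -2859033/8 ≈ -3.5738e+5)
O + 1599**2 = -2859033/8 + 1599**2 = -2859033/8 + 2556801 = 17595375/8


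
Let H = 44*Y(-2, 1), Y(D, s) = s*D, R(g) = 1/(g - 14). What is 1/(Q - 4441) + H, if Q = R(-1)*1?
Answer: -5862223/66616 ≈ -88.000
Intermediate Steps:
R(g) = 1/(-14 + g)
Y(D, s) = D*s
Q = -1/15 (Q = 1/(-14 - 1) = 1/(-15) = -1/15*1 = -1/15 ≈ -0.066667)
H = -88 (H = 44*(-2*1) = 44*(-2) = -88)
1/(Q - 4441) + H = 1/(-1/15 - 4441) - 88 = 1/(-66616/15) - 88 = -15/66616 - 88 = -5862223/66616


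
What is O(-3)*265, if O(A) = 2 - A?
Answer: 1325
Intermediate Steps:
O(-3)*265 = (2 - 1*(-3))*265 = (2 + 3)*265 = 5*265 = 1325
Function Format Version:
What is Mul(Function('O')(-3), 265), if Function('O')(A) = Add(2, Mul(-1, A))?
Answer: 1325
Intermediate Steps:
Mul(Function('O')(-3), 265) = Mul(Add(2, Mul(-1, -3)), 265) = Mul(Add(2, 3), 265) = Mul(5, 265) = 1325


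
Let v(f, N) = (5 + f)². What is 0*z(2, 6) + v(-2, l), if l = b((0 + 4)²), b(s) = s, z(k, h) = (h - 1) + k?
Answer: 9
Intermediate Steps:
z(k, h) = -1 + h + k (z(k, h) = (-1 + h) + k = -1 + h + k)
l = 16 (l = (0 + 4)² = 4² = 16)
0*z(2, 6) + v(-2, l) = 0*(-1 + 6 + 2) + (5 - 2)² = 0*7 + 3² = 0 + 9 = 9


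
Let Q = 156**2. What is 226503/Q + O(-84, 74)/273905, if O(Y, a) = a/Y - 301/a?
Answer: 1071227173403/115095319248 ≈ 9.3073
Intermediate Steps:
O(Y, a) = -301/a + a/Y
Q = 24336
226503/Q + O(-84, 74)/273905 = 226503/24336 + (-301/74 + 74/(-84))/273905 = 226503*(1/24336) + (-301*1/74 + 74*(-1/84))*(1/273905) = 25167/2704 + (-301/74 - 37/42)*(1/273905) = 25167/2704 - 3845/777*1/273905 = 25167/2704 - 769/42564837 = 1071227173403/115095319248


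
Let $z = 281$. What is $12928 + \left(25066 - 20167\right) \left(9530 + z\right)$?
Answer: $48077017$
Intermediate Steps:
$12928 + \left(25066 - 20167\right) \left(9530 + z\right) = 12928 + \left(25066 - 20167\right) \left(9530 + 281\right) = 12928 + 4899 \cdot 9811 = 12928 + 48064089 = 48077017$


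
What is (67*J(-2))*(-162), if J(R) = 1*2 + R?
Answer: 0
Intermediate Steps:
J(R) = 2 + R
(67*J(-2))*(-162) = (67*(2 - 2))*(-162) = (67*0)*(-162) = 0*(-162) = 0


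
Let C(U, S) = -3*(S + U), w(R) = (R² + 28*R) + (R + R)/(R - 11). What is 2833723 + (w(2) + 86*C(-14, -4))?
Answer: 25545839/9 ≈ 2.8384e+6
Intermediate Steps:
w(R) = R² + 28*R + 2*R/(-11 + R) (w(R) = (R² + 28*R) + (2*R)/(-11 + R) = (R² + 28*R) + 2*R/(-11 + R) = R² + 28*R + 2*R/(-11 + R))
C(U, S) = -3*S - 3*U
2833723 + (w(2) + 86*C(-14, -4)) = 2833723 + (2*(-306 + 2² + 17*2)/(-11 + 2) + 86*(-3*(-4) - 3*(-14))) = 2833723 + (2*(-306 + 4 + 34)/(-9) + 86*(12 + 42)) = 2833723 + (2*(-⅑)*(-268) + 86*54) = 2833723 + (536/9 + 4644) = 2833723 + 42332/9 = 25545839/9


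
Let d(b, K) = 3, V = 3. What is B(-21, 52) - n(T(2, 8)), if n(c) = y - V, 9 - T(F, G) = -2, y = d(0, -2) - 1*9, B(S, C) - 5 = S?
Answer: -7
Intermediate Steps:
B(S, C) = 5 + S
y = -6 (y = 3 - 1*9 = 3 - 9 = -6)
T(F, G) = 11 (T(F, G) = 9 - 1*(-2) = 9 + 2 = 11)
n(c) = -9 (n(c) = -6 - 1*3 = -6 - 3 = -9)
B(-21, 52) - n(T(2, 8)) = (5 - 21) - 1*(-9) = -16 + 9 = -7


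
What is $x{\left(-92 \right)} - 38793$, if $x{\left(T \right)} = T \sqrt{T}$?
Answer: $-38793 - 184 i \sqrt{23} \approx -38793.0 - 882.43 i$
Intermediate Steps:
$x{\left(T \right)} = T^{\frac{3}{2}}$
$x{\left(-92 \right)} - 38793 = \left(-92\right)^{\frac{3}{2}} - 38793 = - 184 i \sqrt{23} - 38793 = -38793 - 184 i \sqrt{23}$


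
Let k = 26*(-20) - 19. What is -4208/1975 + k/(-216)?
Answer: 155597/426600 ≈ 0.36474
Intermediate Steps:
k = -539 (k = -520 - 19 = -539)
-4208/1975 + k/(-216) = -4208/1975 - 539/(-216) = -4208*1/1975 - 539*(-1/216) = -4208/1975 + 539/216 = 155597/426600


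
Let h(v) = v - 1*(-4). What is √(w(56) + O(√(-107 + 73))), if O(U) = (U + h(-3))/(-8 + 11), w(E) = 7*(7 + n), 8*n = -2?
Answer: √(1713 + 12*I*√34)/6 ≈ 6.8995 + 0.14085*I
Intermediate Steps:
h(v) = 4 + v (h(v) = v + 4 = 4 + v)
n = -¼ (n = (⅛)*(-2) = -¼ ≈ -0.25000)
w(E) = 189/4 (w(E) = 7*(7 - ¼) = 7*(27/4) = 189/4)
O(U) = ⅓ + U/3 (O(U) = (U + (4 - 3))/(-8 + 11) = (U + 1)/3 = (1 + U)*(⅓) = ⅓ + U/3)
√(w(56) + O(√(-107 + 73))) = √(189/4 + (⅓ + √(-107 + 73)/3)) = √(189/4 + (⅓ + √(-34)/3)) = √(189/4 + (⅓ + (I*√34)/3)) = √(189/4 + (⅓ + I*√34/3)) = √(571/12 + I*√34/3)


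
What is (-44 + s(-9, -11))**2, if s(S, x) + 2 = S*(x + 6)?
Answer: 1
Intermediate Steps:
s(S, x) = -2 + S*(6 + x) (s(S, x) = -2 + S*(x + 6) = -2 + S*(6 + x))
(-44 + s(-9, -11))**2 = (-44 + (-2 + 6*(-9) - 9*(-11)))**2 = (-44 + (-2 - 54 + 99))**2 = (-44 + 43)**2 = (-1)**2 = 1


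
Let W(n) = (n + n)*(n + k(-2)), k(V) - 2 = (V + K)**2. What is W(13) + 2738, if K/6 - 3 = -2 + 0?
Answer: 3544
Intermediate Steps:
K = 6 (K = 18 + 6*(-2 + 0) = 18 + 6*(-2) = 18 - 12 = 6)
k(V) = 2 + (6 + V)**2 (k(V) = 2 + (V + 6)**2 = 2 + (6 + V)**2)
W(n) = 2*n*(18 + n) (W(n) = (n + n)*(n + (2 + (6 - 2)**2)) = (2*n)*(n + (2 + 4**2)) = (2*n)*(n + (2 + 16)) = (2*n)*(n + 18) = (2*n)*(18 + n) = 2*n*(18 + n))
W(13) + 2738 = 2*13*(18 + 13) + 2738 = 2*13*31 + 2738 = 806 + 2738 = 3544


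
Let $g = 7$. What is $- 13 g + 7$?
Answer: $-84$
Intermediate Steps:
$- 13 g + 7 = \left(-13\right) 7 + 7 = -91 + 7 = -84$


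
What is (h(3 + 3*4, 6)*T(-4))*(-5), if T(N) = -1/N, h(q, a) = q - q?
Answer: 0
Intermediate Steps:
h(q, a) = 0
(h(3 + 3*4, 6)*T(-4))*(-5) = (0*(-1/(-4)))*(-5) = (0*(-1*(-¼)))*(-5) = (0*(¼))*(-5) = 0*(-5) = 0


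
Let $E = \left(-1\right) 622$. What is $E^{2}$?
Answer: $386884$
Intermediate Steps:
$E = -622$
$E^{2} = \left(-622\right)^{2} = 386884$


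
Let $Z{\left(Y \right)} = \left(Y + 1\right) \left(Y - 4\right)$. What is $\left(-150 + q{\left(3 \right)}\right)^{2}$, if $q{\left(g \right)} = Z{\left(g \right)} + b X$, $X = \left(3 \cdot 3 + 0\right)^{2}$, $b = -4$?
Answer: $228484$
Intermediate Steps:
$X = 81$ ($X = \left(9 + 0\right)^{2} = 9^{2} = 81$)
$Z{\left(Y \right)} = \left(1 + Y\right) \left(-4 + Y\right)$
$q{\left(g \right)} = -328 + g^{2} - 3 g$ ($q{\left(g \right)} = \left(-4 + g^{2} - 3 g\right) - 324 = -328 + g^{2} - 3 g$)
$\left(-150 + q{\left(3 \right)}\right)^{2} = \left(-150 - \left(337 - 9\right)\right)^{2} = \left(-150 - 328\right)^{2} = \left(-478\right)^{2} = 228484$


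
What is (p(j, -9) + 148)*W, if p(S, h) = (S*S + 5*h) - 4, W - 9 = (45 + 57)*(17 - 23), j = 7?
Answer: -89244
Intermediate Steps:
W = -603 (W = 9 + (45 + 57)*(17 - 23) = 9 + 102*(-6) = 9 - 612 = -603)
p(S, h) = -4 + S**2 + 5*h (p(S, h) = (S**2 + 5*h) - 4 = -4 + S**2 + 5*h)
(p(j, -9) + 148)*W = ((-4 + 7**2 + 5*(-9)) + 148)*(-603) = ((-4 + 49 - 45) + 148)*(-603) = (0 + 148)*(-603) = 148*(-603) = -89244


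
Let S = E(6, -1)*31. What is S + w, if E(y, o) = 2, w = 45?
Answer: 107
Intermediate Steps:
S = 62 (S = 2*31 = 62)
S + w = 62 + 45 = 107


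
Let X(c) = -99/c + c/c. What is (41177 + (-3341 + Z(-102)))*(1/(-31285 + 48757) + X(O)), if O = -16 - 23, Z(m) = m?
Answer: 388817425/2912 ≈ 1.3352e+5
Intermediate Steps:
O = -39
X(c) = 1 - 99/c (X(c) = -99/c + 1 = 1 - 99/c)
(41177 + (-3341 + Z(-102)))*(1/(-31285 + 48757) + X(O)) = (41177 + (-3341 - 102))*(1/(-31285 + 48757) + (-99 - 39)/(-39)) = (41177 - 3443)*(1/17472 - 1/39*(-138)) = 37734*(1/17472 + 46/13) = 37734*(61825/17472) = 388817425/2912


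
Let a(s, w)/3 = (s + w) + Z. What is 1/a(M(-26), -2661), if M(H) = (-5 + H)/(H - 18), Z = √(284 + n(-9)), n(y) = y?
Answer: -5150332/41102617227 - 9680*√11/41102617227 ≈ -0.00012609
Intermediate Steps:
Z = 5*√11 (Z = √(284 - 9) = √275 = 5*√11 ≈ 16.583)
M(H) = (-5 + H)/(-18 + H)
a(s, w) = 3*s + 3*w + 15*√11 (a(s, w) = 3*((s + w) + 5*√11) = 3*(s + w + 5*√11) = 3*s + 3*w + 15*√11)
1/a(M(-26), -2661) = 1/(3*((-5 - 26)/(-18 - 26)) + 3*(-2661) + 15*√11) = 1/(3*(-31/(-44)) - 7983 + 15*√11) = 1/(3*(-1/44*(-31)) - 7983 + 15*√11) = 1/(3*(31/44) - 7983 + 15*√11) = 1/(93/44 - 7983 + 15*√11) = 1/(-351159/44 + 15*√11)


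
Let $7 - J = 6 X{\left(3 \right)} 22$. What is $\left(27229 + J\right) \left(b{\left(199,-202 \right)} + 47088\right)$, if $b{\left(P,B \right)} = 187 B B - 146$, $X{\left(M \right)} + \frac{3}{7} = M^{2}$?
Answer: $\frac{1402886556280}{7} \approx 2.0041 \cdot 10^{11}$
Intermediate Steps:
$X{\left(M \right)} = - \frac{3}{7} + M^{2}$
$b{\left(P,B \right)} = -146 + 187 B^{2}$ ($b{\left(P,B \right)} = 187 B^{2} - 146 = -146 + 187 B^{2}$)
$J = - \frac{7871}{7}$ ($J = 7 - 6 \left(- \frac{3}{7} + 3^{2}\right) 22 = 7 - 6 \left(- \frac{3}{7} + 9\right) 22 = 7 - 6 \cdot \frac{60}{7} \cdot 22 = 7 - \frac{360}{7} \cdot 22 = 7 - \frac{7920}{7} = - \frac{7871}{7} \approx -1124.4$)
$\left(27229 + J\right) \left(b{\left(199,-202 \right)} + 47088\right) = \left(27229 - \frac{7871}{7}\right) \left(\left(-146 + 187 \left(-202\right)^{2}\right) + 47088\right) = \frac{182732 \left(\left(-146 + 187 \cdot 40804\right) + 47088\right)}{7} = \frac{182732 \left(\left(-146 + 7630348\right) + 47088\right)}{7} = \frac{182732 \left(7630202 + 47088\right)}{7} = \frac{182732}{7} \cdot 7677290 = \frac{1402886556280}{7}$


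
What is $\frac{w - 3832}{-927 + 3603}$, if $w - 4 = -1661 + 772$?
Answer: $- \frac{4717}{2676} \approx -1.7627$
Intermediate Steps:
$w = -885$ ($w = 4 + \left(-1661 + 772\right) = 4 - 889 = -885$)
$\frac{w - 3832}{-927 + 3603} = \frac{-885 - 3832}{-927 + 3603} = - \frac{4717}{2676}$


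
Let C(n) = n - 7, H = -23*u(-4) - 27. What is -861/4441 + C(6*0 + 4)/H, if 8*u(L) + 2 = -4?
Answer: 6571/57733 ≈ 0.11382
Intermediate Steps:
u(L) = -¾ (u(L) = -¼ + (⅛)*(-4) = -¼ - ½ = -¾)
H = -39/4 (H = -23*(-¾) - 27 = 69/4 - 27 = -39/4 ≈ -9.7500)
C(n) = -7 + n
-861/4441 + C(6*0 + 4)/H = -861/4441 + (-7 + (6*0 + 4))/(-39/4) = -861*1/4441 + (-7 + (0 + 4))*(-4/39) = -861/4441 + (-7 + 4)*(-4/39) = -861/4441 - 3*(-4/39) = -861/4441 + 4/13 = 6571/57733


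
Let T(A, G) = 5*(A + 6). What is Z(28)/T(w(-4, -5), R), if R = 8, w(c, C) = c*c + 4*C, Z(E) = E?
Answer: 14/5 ≈ 2.8000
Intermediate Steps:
w(c, C) = c**2 + 4*C
T(A, G) = 30 + 5*A (T(A, G) = 5*(6 + A) = 30 + 5*A)
Z(28)/T(w(-4, -5), R) = 28/(30 + 5*((-4)**2 + 4*(-5))) = 28/(30 + 5*(16 - 20)) = 28/(30 + 5*(-4)) = 28/(30 - 20) = 28/10 = 28*(1/10) = 14/5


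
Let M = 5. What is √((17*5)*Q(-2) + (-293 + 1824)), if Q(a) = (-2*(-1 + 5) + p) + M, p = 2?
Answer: √1446 ≈ 38.026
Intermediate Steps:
Q(a) = -1 (Q(a) = (-2*(-1 + 5) + 2) + 5 = (-2*4 + 2) + 5 = (-8 + 2) + 5 = -6 + 5 = -1)
√((17*5)*Q(-2) + (-293 + 1824)) = √((17*5)*(-1) + (-293 + 1824)) = √(85*(-1) + 1531) = √(-85 + 1531) = √1446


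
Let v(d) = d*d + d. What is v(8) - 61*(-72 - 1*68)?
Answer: 8612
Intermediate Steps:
v(d) = d + d² (v(d) = d² + d = d + d²)
v(8) - 61*(-72 - 1*68) = 8*(1 + 8) - 61*(-72 - 1*68) = 8*9 - 61*(-72 - 68) = 72 - 61*(-140) = 72 + 8540 = 8612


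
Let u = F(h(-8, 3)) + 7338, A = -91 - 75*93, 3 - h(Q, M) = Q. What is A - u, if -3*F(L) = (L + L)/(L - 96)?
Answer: -3673042/255 ≈ -14404.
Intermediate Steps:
h(Q, M) = 3 - Q
A = -7066 (A = -91 - 6975 = -7066)
F(L) = -2*L/(3*(-96 + L)) (F(L) = -(L + L)/(3*(L - 96)) = -2*L/(3*(-96 + L)))
u = 1871212/255 (u = -2*(3 - 1*(-8))/(-288 + 3*(3 - 1*(-8))) + 7338 = -2*(3 + 8)/(-288 + 3*(3 + 8)) + 7338 = -2*11/(-288 + 3*11) + 7338 = -2*11/(-288 + 33) + 7338 = -2*11/(-255) + 7338 = -2*11*(-1/255) + 7338 = 22/255 + 7338 = 1871212/255 ≈ 7338.1)
A - u = -7066 - 1*1871212/255 = -7066 - 1871212/255 = -3673042/255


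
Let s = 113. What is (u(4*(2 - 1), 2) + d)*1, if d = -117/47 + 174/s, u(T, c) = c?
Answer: 5579/5311 ≈ 1.0505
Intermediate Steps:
d = -5043/5311 (d = -117/47 + 174/113 = -5043/5311 ≈ -0.94954)
(u(4*(2 - 1), 2) + d)*1 = (2 - 5043/5311)*1 = (5579/5311)*1 = 5579/5311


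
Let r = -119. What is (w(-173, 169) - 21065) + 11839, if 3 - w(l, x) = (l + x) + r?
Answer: -9100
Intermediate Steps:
w(l, x) = 122 - l - x (w(l, x) = 3 - ((l + x) - 119) = 3 - (-119 + l + x) = 3 + (119 - l - x) = 122 - l - x)
(w(-173, 169) - 21065) + 11839 = ((122 - 1*(-173) - 1*169) - 21065) + 11839 = ((122 + 173 - 169) - 21065) + 11839 = (126 - 21065) + 11839 = -20939 + 11839 = -9100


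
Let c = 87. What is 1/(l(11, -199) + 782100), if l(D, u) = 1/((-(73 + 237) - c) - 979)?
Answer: 1376/1076169599 ≈ 1.2786e-6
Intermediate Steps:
l(D, u) = -1/1376 (l(D, u) = 1/((-(73 + 237) - 1*87) - 979) = 1/((-1*310 - 87) - 979) = 1/((-310 - 87) - 979) = 1/(-397 - 979) = 1/(-1376) = -1/1376)
1/(l(11, -199) + 782100) = 1/(-1/1376 + 782100) = 1/(1076169599/1376) = 1376/1076169599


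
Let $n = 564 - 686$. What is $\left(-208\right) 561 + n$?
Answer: $-116810$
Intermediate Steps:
$n = -122$
$\left(-208\right) 561 + n = \left(-208\right) 561 - 122 = -116688 - 122 = -116810$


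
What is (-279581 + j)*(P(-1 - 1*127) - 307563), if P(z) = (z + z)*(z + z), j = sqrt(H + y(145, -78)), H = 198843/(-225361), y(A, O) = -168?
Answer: 67666150687 - 242027*I*sqrt(8577124951251)/225361 ≈ 6.7666e+10 - 3.1453e+6*I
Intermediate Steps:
H = -198843/225361 (H = 198843*(-1/225361) = -198843/225361 ≈ -0.88233)
j = I*sqrt(8577124951251)/225361 (j = sqrt(-198843/225361 - 168) = sqrt(-38059491/225361) = I*sqrt(8577124951251)/225361 ≈ 12.995*I)
P(z) = 4*z**2 (P(z) = (2*z)*(2*z) = 4*z**2)
(-279581 + j)*(P(-1 - 1*127) - 307563) = (-279581 + I*sqrt(8577124951251)/225361)*(4*(-1 - 1*127)**2 - 307563) = (-279581 + I*sqrt(8577124951251)/225361)*(4*(-1 - 127)**2 - 307563) = (-279581 + I*sqrt(8577124951251)/225361)*(4*(-128)**2 - 307563) = (-279581 + I*sqrt(8577124951251)/225361)*(4*16384 - 307563) = (-279581 + I*sqrt(8577124951251)/225361)*(65536 - 307563) = (-279581 + I*sqrt(8577124951251)/225361)*(-242027) = 67666150687 - 242027*I*sqrt(8577124951251)/225361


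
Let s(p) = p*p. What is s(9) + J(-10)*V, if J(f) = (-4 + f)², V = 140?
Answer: 27521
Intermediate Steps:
s(p) = p²
s(9) + J(-10)*V = 9² + (-4 - 10)²*140 = 81 + (-14)²*140 = 81 + 196*140 = 81 + 27440 = 27521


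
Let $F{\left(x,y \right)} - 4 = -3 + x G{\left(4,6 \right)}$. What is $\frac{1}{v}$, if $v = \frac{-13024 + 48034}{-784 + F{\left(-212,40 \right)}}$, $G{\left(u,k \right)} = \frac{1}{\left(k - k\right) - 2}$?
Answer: $- \frac{677}{35010} \approx -0.019337$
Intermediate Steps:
$G{\left(u,k \right)} = - \frac{1}{2}$ ($G{\left(u,k \right)} = \frac{1}{0 - 2} = \frac{1}{-2} = - \frac{1}{2}$)
$F{\left(x,y \right)} = 1 - \frac{x}{2}$ ($F{\left(x,y \right)} = 4 + \left(-3 + x \left(- \frac{1}{2}\right)\right) = 4 - \left(3 + \frac{x}{2}\right) = 1 - \frac{x}{2}$)
$v = - \frac{35010}{677}$ ($v = \frac{-13024 + 48034}{-784 + \left(1 - -106\right)} = \frac{35010}{-784 + \left(1 + 106\right)} = \frac{35010}{-784 + 107} = \frac{35010}{-677} = 35010 \left(- \frac{1}{677}\right) = - \frac{35010}{677} \approx -51.713$)
$\frac{1}{v} = \frac{1}{- \frac{35010}{677}} = - \frac{677}{35010}$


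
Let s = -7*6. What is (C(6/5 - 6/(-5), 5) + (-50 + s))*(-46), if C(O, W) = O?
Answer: 20608/5 ≈ 4121.6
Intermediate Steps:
s = -42
(C(6/5 - 6/(-5), 5) + (-50 + s))*(-46) = ((6/5 - 6/(-5)) + (-50 - 42))*(-46) = ((6*(1/5) - 6*(-1/5)) - 92)*(-46) = ((6/5 + 6/5) - 92)*(-46) = (12/5 - 92)*(-46) = -448/5*(-46) = 20608/5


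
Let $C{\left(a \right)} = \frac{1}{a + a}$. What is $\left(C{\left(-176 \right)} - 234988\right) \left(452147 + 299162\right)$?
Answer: $- \frac{62145107702093}{352} \approx -1.7655 \cdot 10^{11}$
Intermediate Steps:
$C{\left(a \right)} = \frac{1}{2 a}$
$\left(C{\left(-176 \right)} - 234988\right) \left(452147 + 299162\right) = \left(\frac{1}{2 \left(-176\right)} - 234988\right) \left(452147 + 299162\right) = \left(\frac{1}{2} \left(- \frac{1}{176}\right) - 234988\right) 751309 = \left(- \frac{1}{352} - 234988\right) 751309 = \left(- \frac{82715777}{352}\right) 751309 = - \frac{62145107702093}{352}$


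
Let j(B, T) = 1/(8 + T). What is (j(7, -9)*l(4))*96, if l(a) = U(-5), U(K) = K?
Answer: 480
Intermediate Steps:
l(a) = -5
(j(7, -9)*l(4))*96 = (-5/(8 - 9))*96 = (-5/(-1))*96 = -1*(-5)*96 = 5*96 = 480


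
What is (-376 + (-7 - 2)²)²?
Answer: 87025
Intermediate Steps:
(-376 + (-7 - 2)²)² = (-376 + (-9)²)² = (-376 + 81)² = (-295)² = 87025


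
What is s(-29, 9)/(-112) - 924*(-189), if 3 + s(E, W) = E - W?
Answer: 19559273/112 ≈ 1.7464e+5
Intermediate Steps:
s(E, W) = -3 + E - W (s(E, W) = -3 + (E - W) = -3 + E - W)
s(-29, 9)/(-112) - 924*(-189) = (-3 - 29 - 1*9)/(-112) - 924*(-189) = (-3 - 29 - 9)*(-1/112) + 174636 = -41*(-1/112) + 174636 = 41/112 + 174636 = 19559273/112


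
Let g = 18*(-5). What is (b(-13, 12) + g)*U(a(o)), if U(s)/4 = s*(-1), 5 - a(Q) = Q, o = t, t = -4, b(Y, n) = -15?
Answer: 3780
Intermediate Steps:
o = -4
a(Q) = 5 - Q
U(s) = -4*s (U(s) = 4*(s*(-1)) = 4*(-s) = -4*s)
g = -90
(b(-13, 12) + g)*U(a(o)) = (-15 - 90)*(-4*(5 - 1*(-4))) = -(-420)*(5 + 4) = -(-420)*9 = -105*(-36) = 3780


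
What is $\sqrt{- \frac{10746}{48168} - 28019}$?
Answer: $\frac{i \sqrt{5573471781}}{446} \approx 167.39 i$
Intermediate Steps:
$\sqrt{- \frac{10746}{48168} - 28019} = \sqrt{\left(-10746\right) \frac{1}{48168} - 28019} = \sqrt{- \frac{199}{892} - 28019} = \sqrt{- \frac{24993147}{892}} = \frac{i \sqrt{5573471781}}{446}$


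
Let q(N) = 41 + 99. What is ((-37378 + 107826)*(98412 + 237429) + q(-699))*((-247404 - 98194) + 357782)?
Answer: 288265239047072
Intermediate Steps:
q(N) = 140
((-37378 + 107826)*(98412 + 237429) + q(-699))*((-247404 - 98194) + 357782) = ((-37378 + 107826)*(98412 + 237429) + 140)*((-247404 - 98194) + 357782) = (70448*335841 + 140)*(-345598 + 357782) = (23659326768 + 140)*12184 = 23659326908*12184 = 288265239047072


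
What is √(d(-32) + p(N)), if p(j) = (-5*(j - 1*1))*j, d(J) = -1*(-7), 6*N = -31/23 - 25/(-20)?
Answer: √234187/184 ≈ 2.6300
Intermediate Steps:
N = -3/184 (N = (-31/23 - 25/(-20))/6 = (-31*1/23 - 25*(-1/20))/6 = (-31/23 + 5/4)/6 = (⅙)*(-9/92) = -3/184 ≈ -0.016304)
d(J) = 7
p(j) = j*(5 - 5*j) (p(j) = (-5*(j - 1))*j = (-5*(-1 + j))*j = (5 - 5*j)*j = j*(5 - 5*j))
√(d(-32) + p(N)) = √(7 + 5*(-3/184)*(1 - 1*(-3/184))) = √(7 + 5*(-3/184)*(1 + 3/184)) = √(7 + 5*(-3/184)*(187/184)) = √(7 - 2805/33856) = √(234187/33856) = √234187/184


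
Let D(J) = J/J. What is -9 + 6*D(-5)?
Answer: -3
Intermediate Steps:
D(J) = 1
-9 + 6*D(-5) = -9 + 6*1 = -9 + 6 = -3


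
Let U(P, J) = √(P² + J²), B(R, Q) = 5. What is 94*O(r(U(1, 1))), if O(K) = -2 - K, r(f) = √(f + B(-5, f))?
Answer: -188 - 94*√(5 + √2) ≈ -426.07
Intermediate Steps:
U(P, J) = √(J² + P²)
r(f) = √(5 + f) (r(f) = √(f + 5) = √(5 + f))
94*O(r(U(1, 1))) = 94*(-2 - √(5 + √(1² + 1²))) = 94*(-2 - √(5 + √(1 + 1))) = 94*(-2 - √(5 + √2)) = -188 - 94*√(5 + √2)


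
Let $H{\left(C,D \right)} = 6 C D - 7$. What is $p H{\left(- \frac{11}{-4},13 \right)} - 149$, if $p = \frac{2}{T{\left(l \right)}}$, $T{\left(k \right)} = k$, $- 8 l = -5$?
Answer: $515$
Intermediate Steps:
$l = \frac{5}{8}$ ($l = \left(- \frac{1}{8}\right) \left(-5\right) = \frac{5}{8} \approx 0.625$)
$H{\left(C,D \right)} = -7 + 6 C D$ ($H{\left(C,D \right)} = 6 C D - 7 = -7 + 6 C D$)
$p = \frac{16}{5}$ ($p = \frac{2}{\frac{5}{8}} = 2 \cdot \frac{8}{5} = \frac{16}{5} \approx 3.2$)
$p H{\left(- \frac{11}{-4},13 \right)} - 149 = \frac{16 \left(-7 + 6 \left(- \frac{11}{-4}\right) 13\right)}{5} - 149 = \frac{16 \left(-7 + 6 \left(\left(-11\right) \left(- \frac{1}{4}\right)\right) 13\right)}{5} - 149 = \frac{16 \left(-7 + 6 \cdot \frac{11}{4} \cdot 13\right)}{5} - 149 = \frac{16 \left(-7 + \frac{429}{2}\right)}{5} - 149 = \frac{16}{5} \cdot \frac{415}{2} - 149 = 664 - 149 = 515$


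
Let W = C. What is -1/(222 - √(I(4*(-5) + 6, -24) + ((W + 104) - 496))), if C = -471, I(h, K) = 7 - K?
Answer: -111/25058 - 2*I*√13/12529 ≈ -0.0044297 - 0.00057555*I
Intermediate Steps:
W = -471
-1/(222 - √(I(4*(-5) + 6, -24) + ((W + 104) - 496))) = -1/(222 - √((7 - 1*(-24)) + ((-471 + 104) - 496))) = -1/(222 - √((7 + 24) + (-367 - 496))) = -1/(222 - √(31 - 863)) = -1/(222 - √(-832)) = -1/(222 - 8*I*√13)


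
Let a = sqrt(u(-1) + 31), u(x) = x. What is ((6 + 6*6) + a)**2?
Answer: (42 + sqrt(30))**2 ≈ 2254.1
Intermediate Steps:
a = sqrt(30) (a = sqrt(-1 + 31) = sqrt(30) ≈ 5.4772)
((6 + 6*6) + a)**2 = ((6 + 6*6) + sqrt(30))**2 = ((6 + 36) + sqrt(30))**2 = (42 + sqrt(30))**2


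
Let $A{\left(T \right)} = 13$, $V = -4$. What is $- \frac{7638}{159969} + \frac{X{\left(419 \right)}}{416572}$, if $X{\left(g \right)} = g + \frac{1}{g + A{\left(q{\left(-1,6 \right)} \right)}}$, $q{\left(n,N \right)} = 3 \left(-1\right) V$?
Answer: $- \frac{448523935877}{9595959302592} \approx -0.046741$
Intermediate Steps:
$q{\left(n,N \right)} = 12$ ($q{\left(n,N \right)} = 3 \left(-1\right) \left(-4\right) = \left(-3\right) \left(-4\right) = 12$)
$X{\left(g \right)} = g + \frac{1}{13 + g}$ ($X{\left(g \right)} = g + \frac{1}{g + 13} = g + \frac{1}{13 + g}$)
$- \frac{7638}{159969} + \frac{X{\left(419 \right)}}{416572} = - \frac{7638}{159969} + \frac{\frac{1}{13 + 419} \left(1 + 419^{2} + 13 \cdot 419\right)}{416572} = \left(-7638\right) \frac{1}{159969} + \frac{1 + 175561 + 5447}{432} \cdot \frac{1}{416572} = - \frac{2546}{53323} + \frac{1}{432} \cdot 181009 \cdot \frac{1}{416572} = - \frac{2546}{53323} + \frac{181009}{432} \cdot \frac{1}{416572} = - \frac{2546}{53323} + \frac{181009}{179959104} = - \frac{448523935877}{9595959302592}$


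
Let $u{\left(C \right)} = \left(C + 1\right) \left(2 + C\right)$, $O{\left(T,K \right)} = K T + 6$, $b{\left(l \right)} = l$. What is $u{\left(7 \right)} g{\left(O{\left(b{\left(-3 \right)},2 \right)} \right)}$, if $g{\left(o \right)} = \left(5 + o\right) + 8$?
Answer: $936$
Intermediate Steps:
$O{\left(T,K \right)} = 6 + K T$
$u{\left(C \right)} = \left(1 + C\right) \left(2 + C\right)$
$g{\left(o \right)} = 13 + o$
$u{\left(7 \right)} g{\left(O{\left(b{\left(-3 \right)},2 \right)} \right)} = \left(2 + 7^{2} + 3 \cdot 7\right) \left(13 + \left(6 + 2 \left(-3\right)\right)\right) = \left(2 + 49 + 21\right) \left(13 + \left(6 - 6\right)\right) = 72 \left(13 + 0\right) = 72 \cdot 13 = 936$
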